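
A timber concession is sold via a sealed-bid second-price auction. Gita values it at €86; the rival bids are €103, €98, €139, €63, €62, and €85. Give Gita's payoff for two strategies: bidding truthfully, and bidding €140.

The highest competing bid is €139.
Bidding truthfully at €86: the top bid is €139 (a rival), so Gita loses. Payoff = €0.
Bidding €140: Gita has the top bid, wins, and pays the second-highest bid €139. Payoff = €86 − €139 = -€53.

(a) €0  (b) -€53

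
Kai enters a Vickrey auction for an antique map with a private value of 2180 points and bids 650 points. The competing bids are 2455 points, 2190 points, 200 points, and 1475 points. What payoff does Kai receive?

Highest competing bid: 2455 points.
Kai's bid 650 points is not the highest, so Kai loses, pays nothing, and earns zero payoff.

0 points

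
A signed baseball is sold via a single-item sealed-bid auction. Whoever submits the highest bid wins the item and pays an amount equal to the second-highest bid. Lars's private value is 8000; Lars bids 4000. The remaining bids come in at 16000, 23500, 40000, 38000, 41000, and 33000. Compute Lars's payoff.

Highest competing bid: 41000.
Lars's bid 4000 is not the highest, so Lars loses, pays nothing, and earns zero payoff.

Payoff = 0.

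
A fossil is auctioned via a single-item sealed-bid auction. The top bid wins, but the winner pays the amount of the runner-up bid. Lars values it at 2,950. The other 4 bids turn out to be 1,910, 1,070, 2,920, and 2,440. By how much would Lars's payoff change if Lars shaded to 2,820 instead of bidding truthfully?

The highest competing bid is 2,920.
Bidding truthfully at 2,950: Lars has the top bid, wins, and pays the second-highest bid 2,920. Payoff = 2,950 − 2,920 = 30.
Bidding 2,820: the top bid is 2,920 (a rival), so Lars loses. Payoff = 0.
Change = 0 − 30 = -30.
Deviating from a truthful bid can only lose payoff in a second-price auction — never gain.

-30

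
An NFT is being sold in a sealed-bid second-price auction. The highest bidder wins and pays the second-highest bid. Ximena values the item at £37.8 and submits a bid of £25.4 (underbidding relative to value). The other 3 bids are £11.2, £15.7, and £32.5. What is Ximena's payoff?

Highest competing bid: £32.5.
Ximena's bid £25.4 is not the highest, so Ximena loses, pays nothing, and earns zero payoff.

Payoff = £0.0.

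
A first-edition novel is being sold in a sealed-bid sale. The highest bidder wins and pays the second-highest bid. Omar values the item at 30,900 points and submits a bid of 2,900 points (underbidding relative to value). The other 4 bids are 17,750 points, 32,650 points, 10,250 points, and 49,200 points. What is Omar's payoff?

0 points

Highest competing bid: 49,200 points.
Omar's bid 2,900 points is not the highest, so Omar loses, pays nothing, and earns zero payoff.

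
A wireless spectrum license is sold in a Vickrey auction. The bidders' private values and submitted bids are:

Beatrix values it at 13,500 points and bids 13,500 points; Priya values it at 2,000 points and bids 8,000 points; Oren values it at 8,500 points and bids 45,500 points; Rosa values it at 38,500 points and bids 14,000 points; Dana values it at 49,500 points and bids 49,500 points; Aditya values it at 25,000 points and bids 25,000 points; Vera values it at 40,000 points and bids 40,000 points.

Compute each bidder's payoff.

Beatrix 0 points, Priya 0 points, Oren 0 points, Rosa 0 points, Dana 4,000 points, Aditya 0 points, Vera 0 points.

Ranking the bids: Dana 49,500 points > Oren 45,500 points > Vera 40,000 points > Aditya 25,000 points > Rosa 14,000 points > Beatrix 13,500 points > Priya 8,000 points.
Dana has the top bid and wins; the price is the second-highest bid, 45,500 points.
Dana's payoff = 49,500 points − 45,500 points = 4,000 points. All other bidders lose, so their payoff is 0.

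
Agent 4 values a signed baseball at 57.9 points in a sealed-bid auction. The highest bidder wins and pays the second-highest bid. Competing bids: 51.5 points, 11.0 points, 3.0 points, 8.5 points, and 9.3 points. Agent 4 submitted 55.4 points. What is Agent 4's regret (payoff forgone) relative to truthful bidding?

The highest competing bid is 51.5 points.
Bidding truthfully at 57.9 points: Agent 4 has the top bid, wins, and pays the second-highest bid 51.5 points. Payoff = 57.9 points − 51.5 points = 6.4 points.
Bidding 55.4 points: Agent 4 has the top bid, wins, and pays the second-highest bid 51.5 points. Payoff = 57.9 points − 51.5 points = 6.4 points.
Regret = truthful payoff − actual payoff = 6.4 points − 6.4 points = 0.0 points.

0.0 points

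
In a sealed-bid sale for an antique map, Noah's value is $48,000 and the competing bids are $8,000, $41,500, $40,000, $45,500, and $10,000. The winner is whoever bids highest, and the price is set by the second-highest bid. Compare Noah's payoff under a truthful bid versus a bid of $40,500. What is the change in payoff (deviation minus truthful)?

Change in payoff: -$2,500.

The highest competing bid is $45,500.
Bidding truthfully at $48,000: Noah has the top bid, wins, and pays the second-highest bid $45,500. Payoff = $48,000 − $45,500 = $2,500.
Bidding $40,500: the top bid is $45,500 (a rival), so Noah loses. Payoff = $0.
Change = $0 − $2,500 = -$2,500.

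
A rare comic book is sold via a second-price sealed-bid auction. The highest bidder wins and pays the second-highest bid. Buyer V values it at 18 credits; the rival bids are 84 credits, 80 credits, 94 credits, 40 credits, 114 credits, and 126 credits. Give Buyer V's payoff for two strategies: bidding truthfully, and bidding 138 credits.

(a) 0 credits  (b) -108 credits

The highest competing bid is 126 credits.
Bidding truthfully at 18 credits: the top bid is 126 credits (a rival), so Buyer V loses. Payoff = 0 credits.
Bidding 138 credits: Buyer V has the top bid, wins, and pays the second-highest bid 126 credits. Payoff = 18 credits − 126 credits = -108 credits.
Deviating from a truthful bid can only lose payoff in a second-price auction — never gain.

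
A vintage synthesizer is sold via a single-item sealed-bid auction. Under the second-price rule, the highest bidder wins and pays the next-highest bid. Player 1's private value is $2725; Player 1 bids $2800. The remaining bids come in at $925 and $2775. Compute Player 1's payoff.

The bidder's payoff: -$50.

Highest competing bid: $2775.
Player 1's bid $2800 is the highest overall, so Player 1 wins and pays the second-highest bid, $2775.
Payoff = value − price = $2725 − $2775 = -$50.
Overbidding won the item at a price above value — truthful bidding would have avoided this loss.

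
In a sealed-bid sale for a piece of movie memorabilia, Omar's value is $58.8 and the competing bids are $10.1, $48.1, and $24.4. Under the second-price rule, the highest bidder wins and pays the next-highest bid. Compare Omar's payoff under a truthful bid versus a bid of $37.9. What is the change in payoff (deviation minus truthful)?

Change in payoff: -$10.7.

The highest competing bid is $48.1.
Bidding truthfully at $58.8: Omar has the top bid, wins, and pays the second-highest bid $48.1. Payoff = $58.8 − $48.1 = $10.7.
Bidding $37.9: the top bid is $48.1 (a rival), so Omar loses. Payoff = $0.0.
Change = $0.0 − $10.7 = -$10.7.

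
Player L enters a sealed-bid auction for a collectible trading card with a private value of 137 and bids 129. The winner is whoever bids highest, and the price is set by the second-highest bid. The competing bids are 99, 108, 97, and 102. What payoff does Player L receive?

Highest competing bid: 108.
Player L's bid 129 is the highest overall, so Player L wins and pays the second-highest bid, 108.
Payoff = value − price = 137 − 108 = 29.

Payoff = 29.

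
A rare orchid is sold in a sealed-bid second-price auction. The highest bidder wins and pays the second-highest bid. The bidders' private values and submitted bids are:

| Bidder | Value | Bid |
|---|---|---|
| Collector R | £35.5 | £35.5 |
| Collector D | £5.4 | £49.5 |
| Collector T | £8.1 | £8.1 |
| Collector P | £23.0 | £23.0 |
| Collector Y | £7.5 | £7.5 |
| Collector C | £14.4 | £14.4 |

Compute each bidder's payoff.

Bids in descending order: Collector D £49.5; Collector R £35.5; Collector P £23.0; Collector C £14.4; Collector T £8.1; Collector Y £7.5.
Collector D has the top bid and wins; the price is the second-highest bid, £35.5.
Collector D's payoff = £5.4 − £35.5 = -£30.1. All other bidders lose, so their payoff is 0.

Payoffs: Collector R £0.0, Collector D -£30.1, Collector T £0.0, Collector P £0.0, Collector Y £0.0, Collector C £0.0.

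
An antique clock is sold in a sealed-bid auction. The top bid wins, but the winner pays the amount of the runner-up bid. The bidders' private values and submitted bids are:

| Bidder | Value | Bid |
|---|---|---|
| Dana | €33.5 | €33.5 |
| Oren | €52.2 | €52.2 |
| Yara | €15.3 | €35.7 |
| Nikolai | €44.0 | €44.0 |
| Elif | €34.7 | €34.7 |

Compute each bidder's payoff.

Payoffs: Dana €0.0, Oren €8.2, Yara €0.0, Nikolai €0.0, Elif €0.0.

Sorted high to low: Oren €52.2, then Nikolai €44.0, then Yara €35.7, then Elif €34.7, then Dana €33.5.
Oren has the top bid and wins; the price is the second-highest bid, €44.0.
Oren's payoff = €52.2 − €44.0 = €8.2. All other bidders lose, so their payoff is 0.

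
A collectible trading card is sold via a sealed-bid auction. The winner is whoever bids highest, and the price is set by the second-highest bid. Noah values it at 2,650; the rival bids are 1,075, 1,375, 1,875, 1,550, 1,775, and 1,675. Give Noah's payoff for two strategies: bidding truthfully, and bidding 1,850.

(a) 775  (b) 0

The highest competing bid is 1,875.
Bidding truthfully at 2,650: Noah has the top bid, wins, and pays the second-highest bid 1,875. Payoff = 2,650 − 1,875 = 775.
Bidding 1,850: the top bid is 1,875 (a rival), so Noah loses. Payoff = 0.
This is the dominant-strategy logic: truthful bidding weakly beats any alternative.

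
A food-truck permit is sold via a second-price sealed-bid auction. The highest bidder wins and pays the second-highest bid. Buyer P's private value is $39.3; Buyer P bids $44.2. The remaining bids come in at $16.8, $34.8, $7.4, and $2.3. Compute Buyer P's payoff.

Highest competing bid: $34.8.
Buyer P's bid $44.2 is the highest overall, so Buyer P wins and pays the second-highest bid, $34.8.
Payoff = value − price = $39.3 − $34.8 = $4.5.

$4.5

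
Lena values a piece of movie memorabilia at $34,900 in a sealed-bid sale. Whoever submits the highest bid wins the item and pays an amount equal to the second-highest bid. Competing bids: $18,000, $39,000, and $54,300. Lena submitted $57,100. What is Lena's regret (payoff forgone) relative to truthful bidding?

The highest competing bid is $54,300.
Bidding truthfully at $34,900: the top bid is $54,300 (a rival), so Lena loses. Payoff = $0.
Bidding $57,100: Lena has the top bid, wins, and pays the second-highest bid $54,300. Payoff = $34,900 − $54,300 = -$19,400.
Regret = truthful payoff − actual payoff = $0 − -$19,400 = $19,400.

$19,400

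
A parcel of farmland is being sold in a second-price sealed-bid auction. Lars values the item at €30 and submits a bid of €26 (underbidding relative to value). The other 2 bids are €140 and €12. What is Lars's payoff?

€0

Highest competing bid: €140.
Lars's bid €26 is not the highest, so Lars loses, pays nothing, and earns zero payoff.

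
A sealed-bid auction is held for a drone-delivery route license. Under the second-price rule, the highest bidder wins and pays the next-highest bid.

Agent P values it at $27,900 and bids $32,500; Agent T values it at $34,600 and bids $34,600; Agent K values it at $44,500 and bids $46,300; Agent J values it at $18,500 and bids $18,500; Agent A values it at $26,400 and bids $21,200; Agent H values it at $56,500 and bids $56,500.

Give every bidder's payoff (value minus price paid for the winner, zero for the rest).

Ordered from highest: Agent H $56,500; Agent K $46,300; Agent T $34,600; Agent P $32,500; Agent A $21,200; Agent J $18,500.
Agent H has the top bid and wins; the price is the second-highest bid, $46,300.
Agent H's payoff = $56,500 − $46,300 = $10,200. All other bidders lose, so their payoff is 0.

Payoffs: Agent P $0, Agent T $0, Agent K $0, Agent J $0, Agent A $0, Agent H $10,200.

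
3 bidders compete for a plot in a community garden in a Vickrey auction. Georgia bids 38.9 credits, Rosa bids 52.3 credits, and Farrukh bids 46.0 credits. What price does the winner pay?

Ranking the bids: Rosa 52.3 credits > Farrukh 46.0 credits > Georgia 38.9 credits.
Rosa has the highest bid, so Rosa wins.
The second-highest bid is 46.0 credits, so that is what Rosa pays.

46.0 credits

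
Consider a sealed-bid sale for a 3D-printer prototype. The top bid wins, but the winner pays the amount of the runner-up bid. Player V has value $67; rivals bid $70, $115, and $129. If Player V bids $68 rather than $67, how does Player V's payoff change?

Payoff change: $0.

The highest competing bid is $129.
Bidding truthfully at $67: the top bid is $129 (a rival), so Player V loses. Payoff = $0.
Bidding $68: the top bid is $129 (a rival), so Player V loses. Payoff = $0.
Change = $0 − $0 = $0.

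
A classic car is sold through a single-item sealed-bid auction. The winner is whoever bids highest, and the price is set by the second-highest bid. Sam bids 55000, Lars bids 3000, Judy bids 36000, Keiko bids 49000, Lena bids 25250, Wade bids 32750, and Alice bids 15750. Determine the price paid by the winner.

Price paid: 49000.

Ranking the bids: Sam 55000; Keiko 49000; Judy 36000; Wade 32750; Lena 25250; Alice 15750; Lars 3000.
Sam has the highest bid, so Sam wins.
The second-highest bid is 49000, so that is what Sam pays.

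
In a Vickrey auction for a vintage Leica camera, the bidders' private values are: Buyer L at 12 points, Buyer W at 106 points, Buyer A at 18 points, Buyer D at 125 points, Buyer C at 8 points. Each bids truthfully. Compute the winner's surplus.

Winner's surplus: 19 points.

Sorted high to low: Buyer D 125 points; Buyer W 106 points; Buyer A 18 points; Buyer L 12 points; Buyer C 8 points.
Buyer D wins with the top bid and pays the second-highest, 106 points.
Surplus = 125 points − 106 points = 19 points.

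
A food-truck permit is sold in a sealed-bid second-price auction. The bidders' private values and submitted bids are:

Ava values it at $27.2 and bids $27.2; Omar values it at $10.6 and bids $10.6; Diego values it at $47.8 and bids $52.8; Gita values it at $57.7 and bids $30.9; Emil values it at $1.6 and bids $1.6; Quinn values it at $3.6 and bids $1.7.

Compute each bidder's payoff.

Bids in descending order: Diego $52.8, then Gita $30.9, then Ava $27.2, then Omar $10.6, then Quinn $1.7, then Emil $1.6.
Diego has the top bid and wins; the price is the second-highest bid, $30.9.
Diego's payoff = $47.8 − $30.9 = $16.9. All other bidders lose, so their payoff is 0.

Payoffs: Ava $0.0, Omar $0.0, Diego $16.9, Gita $0.0, Emil $0.0, Quinn $0.0.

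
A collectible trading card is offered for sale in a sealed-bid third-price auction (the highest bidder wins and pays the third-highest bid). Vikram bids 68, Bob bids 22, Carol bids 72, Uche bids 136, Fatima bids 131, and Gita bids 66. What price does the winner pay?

The winner pays 72.

Ranking the bids: Uche 136, then Fatima 131, then Carol 72, then Vikram 68, then Gita 66, then Bob 22.
Uche is the highest bidder, so Uche wins.
Under the third-price rule, the price is the third-highest bid: 72.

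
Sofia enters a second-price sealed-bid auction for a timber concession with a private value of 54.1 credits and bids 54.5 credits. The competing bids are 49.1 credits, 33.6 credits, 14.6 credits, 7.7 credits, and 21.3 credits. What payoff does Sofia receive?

Sofia's payoff: 5.0 credits.

Highest competing bid: 49.1 credits.
Sofia's bid 54.5 credits is the highest overall, so Sofia wins and pays the second-highest bid, 49.1 credits.
Payoff = value − price = 54.1 credits − 49.1 credits = 5.0 credits.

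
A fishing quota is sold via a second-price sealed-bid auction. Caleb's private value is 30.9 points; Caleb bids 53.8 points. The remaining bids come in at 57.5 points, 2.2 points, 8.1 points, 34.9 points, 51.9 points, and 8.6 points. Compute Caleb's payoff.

Payoff = 0.0 points.

Highest competing bid: 57.5 points.
Caleb's bid 53.8 points is not the highest, so Caleb loses, pays nothing, and earns zero payoff.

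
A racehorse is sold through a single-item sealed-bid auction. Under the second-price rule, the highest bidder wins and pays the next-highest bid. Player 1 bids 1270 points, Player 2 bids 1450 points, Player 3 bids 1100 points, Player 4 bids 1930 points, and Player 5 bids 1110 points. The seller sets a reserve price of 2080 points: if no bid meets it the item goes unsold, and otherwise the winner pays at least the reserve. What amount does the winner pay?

unsold

Ranking the bids: Player 4 1930 points, then Player 2 1450 points, then Player 1 1270 points, then Player 5 1110 points, then Player 3 1100 points.
The top bid 1930 points is below the reserve 2080 points, so the item goes unsold and nothing is paid.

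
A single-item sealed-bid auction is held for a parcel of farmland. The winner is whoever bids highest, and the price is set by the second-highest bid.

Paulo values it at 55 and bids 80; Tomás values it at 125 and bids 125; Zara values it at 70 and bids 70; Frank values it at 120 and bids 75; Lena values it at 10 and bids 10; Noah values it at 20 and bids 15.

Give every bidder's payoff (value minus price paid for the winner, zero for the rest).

Paulo 0, Tomás 45, Zara 0, Frank 0, Lena 0, Noah 0.

Ordered from highest: Tomás 125 > Paulo 80 > Frank 75 > Zara 70 > Noah 15 > Lena 10.
Tomás has the top bid and wins; the price is the second-highest bid, 80.
Tomás's payoff = 125 − 80 = 45. All other bidders lose, so their payoff is 0.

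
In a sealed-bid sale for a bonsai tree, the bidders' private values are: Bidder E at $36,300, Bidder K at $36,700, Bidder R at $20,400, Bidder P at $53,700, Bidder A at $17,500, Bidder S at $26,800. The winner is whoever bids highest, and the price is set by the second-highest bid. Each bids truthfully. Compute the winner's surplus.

Ranking the bids: Bidder P $53,700 > Bidder K $36,700 > Bidder E $36,300 > Bidder S $26,800 > Bidder R $20,400 > Bidder A $17,500.
Bidder P wins with the top bid and pays the second-highest, $36,700.
Surplus = $53,700 − $36,700 = $17,000.

$17,000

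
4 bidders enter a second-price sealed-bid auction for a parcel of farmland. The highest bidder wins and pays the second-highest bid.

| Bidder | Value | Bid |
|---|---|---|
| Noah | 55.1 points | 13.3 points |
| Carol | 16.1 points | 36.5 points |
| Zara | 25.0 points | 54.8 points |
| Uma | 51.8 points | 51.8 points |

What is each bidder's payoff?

Noah 0.0 points, Carol 0.0 points, Zara -26.8 points, Uma 0.0 points.

Ranking the bids: Zara 54.8 points, then Uma 51.8 points, then Carol 36.5 points, then Noah 13.3 points.
Zara has the top bid and wins; the price is the second-highest bid, 51.8 points.
Zara's payoff = 25.0 points − 51.8 points = -26.8 points. All other bidders lose, so their payoff is 0.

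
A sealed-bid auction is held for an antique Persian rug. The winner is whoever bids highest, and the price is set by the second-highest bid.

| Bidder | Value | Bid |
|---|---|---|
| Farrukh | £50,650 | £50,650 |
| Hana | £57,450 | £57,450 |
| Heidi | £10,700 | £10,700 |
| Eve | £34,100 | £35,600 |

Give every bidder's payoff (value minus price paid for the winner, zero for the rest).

Payoffs: Farrukh £0, Hana £6,800, Heidi £0, Eve £0.

Sorted high to low: Hana £57,450 > Farrukh £50,650 > Eve £35,600 > Heidi £10,700.
Hana has the top bid and wins; the price is the second-highest bid, £50,650.
Hana's payoff = £57,450 − £50,650 = £6,800. All other bidders lose, so their payoff is 0.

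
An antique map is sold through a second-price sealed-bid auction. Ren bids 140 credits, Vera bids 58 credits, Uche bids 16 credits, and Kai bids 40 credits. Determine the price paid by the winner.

Sorted high to low: Ren 140 credits; Vera 58 credits; Kai 40 credits; Uche 16 credits.
Ren has the highest bid, so Ren wins.
The second-highest bid is 58 credits, so that is what Ren pays.

58 credits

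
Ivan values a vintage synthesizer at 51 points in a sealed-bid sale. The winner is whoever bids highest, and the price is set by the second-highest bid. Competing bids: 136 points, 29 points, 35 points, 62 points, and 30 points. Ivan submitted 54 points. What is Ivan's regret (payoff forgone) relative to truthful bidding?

The highest competing bid is 136 points.
Bidding truthfully at 51 points: the top bid is 136 points (a rival), so Ivan loses. Payoff = 0 points.
Bidding 54 points: the top bid is 136 points (a rival), so Ivan loses. Payoff = 0 points.
Regret = truthful payoff − actual payoff = 0 points − 0 points = 0 points.

Regret: 0 points.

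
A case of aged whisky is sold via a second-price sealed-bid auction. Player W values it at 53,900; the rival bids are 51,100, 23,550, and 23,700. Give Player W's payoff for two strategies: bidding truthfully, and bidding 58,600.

The highest competing bid is 51,100.
Bidding truthfully at 53,900: Player W has the top bid, wins, and pays the second-highest bid 51,100. Payoff = 53,900 − 51,100 = 2,800.
Bidding 58,600: Player W has the top bid, wins, and pays the second-highest bid 51,100. Payoff = 53,900 − 51,100 = 2,800.
The bid only affects whether you win, not the price — here both bids land on the same side of the top rival bid, so the deviation is payoff-neutral.

(a) 2,800  (b) 2,800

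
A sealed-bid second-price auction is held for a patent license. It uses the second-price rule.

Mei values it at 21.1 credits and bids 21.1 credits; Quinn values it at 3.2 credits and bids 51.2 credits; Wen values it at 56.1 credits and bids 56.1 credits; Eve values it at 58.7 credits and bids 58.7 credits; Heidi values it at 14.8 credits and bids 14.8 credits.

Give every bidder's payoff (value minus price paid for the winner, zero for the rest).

Mei 0.0 credits, Quinn 0.0 credits, Wen 0.0 credits, Eve 2.6 credits, Heidi 0.0 credits.

Bids in descending order: Eve 58.7 credits, then Wen 56.1 credits, then Quinn 51.2 credits, then Mei 21.1 credits, then Heidi 14.8 credits.
Eve has the top bid and wins; the price is the second-highest bid, 56.1 credits.
Eve's payoff = 58.7 credits − 56.1 credits = 2.6 credits. All other bidders lose, so their payoff is 0.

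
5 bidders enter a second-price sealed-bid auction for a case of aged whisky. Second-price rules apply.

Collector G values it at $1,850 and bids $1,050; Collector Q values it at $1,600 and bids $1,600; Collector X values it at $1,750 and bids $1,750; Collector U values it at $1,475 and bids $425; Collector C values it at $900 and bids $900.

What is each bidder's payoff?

Collector G $0, Collector Q $0, Collector X $150, Collector U $0, Collector C $0.

Sorted high to low: Collector X $1,750; Collector Q $1,600; Collector G $1,050; Collector C $900; Collector U $425.
Collector X has the top bid and wins; the price is the second-highest bid, $1,600.
Collector X's payoff = $1,750 − $1,600 = $150. All other bidders lose, so their payoff is 0.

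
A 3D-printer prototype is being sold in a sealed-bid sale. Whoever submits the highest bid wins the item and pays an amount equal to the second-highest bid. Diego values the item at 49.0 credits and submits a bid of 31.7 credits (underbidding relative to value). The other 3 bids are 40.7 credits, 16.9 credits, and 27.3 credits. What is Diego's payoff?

Highest competing bid: 40.7 credits.
Diego's bid 31.7 credits is not the highest, so Diego loses, pays nothing, and earns zero payoff.

Diego's payoff: 0.0 credits.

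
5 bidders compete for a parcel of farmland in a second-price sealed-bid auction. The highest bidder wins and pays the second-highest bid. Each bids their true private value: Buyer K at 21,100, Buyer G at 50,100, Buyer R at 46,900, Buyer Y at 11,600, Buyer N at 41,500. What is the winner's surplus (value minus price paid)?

3,200

Ordered from highest: Buyer G 50,100 > Buyer R 46,900 > Buyer N 41,500 > Buyer K 21,100 > Buyer Y 11,600.
Buyer G wins with the top bid and pays the second-highest, 46,900.
Surplus = 50,100 − 46,900 = 3,200.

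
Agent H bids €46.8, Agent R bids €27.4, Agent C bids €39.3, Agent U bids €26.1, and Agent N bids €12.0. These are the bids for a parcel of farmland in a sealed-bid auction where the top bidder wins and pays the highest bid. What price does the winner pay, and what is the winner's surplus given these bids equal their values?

The winner pays €46.8 for a surplus of €0.0.

Bids in descending order: Agent H €46.8, then Agent C €39.3, then Agent R €27.4, then Agent U €26.1, then Agent N €12.0.
Agent H is the highest bidder, so Agent H wins.
Under the first-price rule, the price is the highest bid: €46.8.
Surplus = €46.8 − €46.8 = €0.0.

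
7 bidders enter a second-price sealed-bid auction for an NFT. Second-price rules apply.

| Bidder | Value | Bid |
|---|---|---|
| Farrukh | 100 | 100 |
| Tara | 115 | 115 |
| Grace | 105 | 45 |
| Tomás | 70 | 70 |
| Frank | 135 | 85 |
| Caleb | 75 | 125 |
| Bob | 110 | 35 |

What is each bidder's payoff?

Sorted high to low: Caleb 125 > Tara 115 > Farrukh 100 > Frank 85 > Tomás 70 > Grace 45 > Bob 35.
Caleb has the top bid and wins; the price is the second-highest bid, 115.
Caleb's payoff = 75 − 115 = -40. All other bidders lose, so their payoff is 0.

Payoffs: Farrukh 0, Tara 0, Grace 0, Tomás 0, Frank 0, Caleb -40, Bob 0.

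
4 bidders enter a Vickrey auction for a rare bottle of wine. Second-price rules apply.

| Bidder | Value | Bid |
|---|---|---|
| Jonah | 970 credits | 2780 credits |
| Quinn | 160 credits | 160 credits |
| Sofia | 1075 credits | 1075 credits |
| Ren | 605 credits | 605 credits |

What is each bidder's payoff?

Payoffs: Jonah -105 credits, Quinn 0 credits, Sofia 0 credits, Ren 0 credits.

Ranking the bids: Jonah 2780 credits, then Sofia 1075 credits, then Ren 605 credits, then Quinn 160 credits.
Jonah has the top bid and wins; the price is the second-highest bid, 1075 credits.
Jonah's payoff = 970 credits − 1075 credits = -105 credits. All other bidders lose, so their payoff is 0.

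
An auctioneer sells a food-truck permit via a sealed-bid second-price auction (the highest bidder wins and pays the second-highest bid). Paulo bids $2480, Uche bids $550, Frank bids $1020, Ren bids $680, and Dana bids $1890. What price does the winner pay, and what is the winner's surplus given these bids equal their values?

The winner pays $1890 for a surplus of $590.

Ordered from highest: Paulo $2480; Dana $1890; Frank $1020; Ren $680; Uche $550.
Paulo is the highest bidder, so Paulo wins.
Under the second-price rule, the price is the second-highest bid: $1890.
Surplus = $2480 − $1890 = $590.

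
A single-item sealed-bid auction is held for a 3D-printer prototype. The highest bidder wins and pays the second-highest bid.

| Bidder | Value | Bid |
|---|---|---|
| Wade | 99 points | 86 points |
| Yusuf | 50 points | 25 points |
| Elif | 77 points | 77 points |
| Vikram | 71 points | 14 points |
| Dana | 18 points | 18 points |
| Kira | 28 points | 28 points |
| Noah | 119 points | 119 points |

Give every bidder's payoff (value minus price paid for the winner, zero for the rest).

Payoffs: Wade 0 points, Yusuf 0 points, Elif 0 points, Vikram 0 points, Dana 0 points, Kira 0 points, Noah 33 points.

Bids in descending order: Noah 119 points > Wade 86 points > Elif 77 points > Kira 28 points > Yusuf 25 points > Dana 18 points > Vikram 14 points.
Noah has the top bid and wins; the price is the second-highest bid, 86 points.
Noah's payoff = 119 points − 86 points = 33 points. All other bidders lose, so their payoff is 0.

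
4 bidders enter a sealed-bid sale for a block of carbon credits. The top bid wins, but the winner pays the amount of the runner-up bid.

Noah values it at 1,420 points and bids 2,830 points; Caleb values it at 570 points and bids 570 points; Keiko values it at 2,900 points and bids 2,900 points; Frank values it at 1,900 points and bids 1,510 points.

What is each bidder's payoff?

Sorted high to low: Keiko 2,900 points, then Noah 2,830 points, then Frank 1,510 points, then Caleb 570 points.
Keiko has the top bid and wins; the price is the second-highest bid, 2,830 points.
Keiko's payoff = 2,900 points − 2,830 points = 70 points. All other bidders lose, so their payoff is 0.

Noah 0 points, Caleb 0 points, Keiko 70 points, Frank 0 points.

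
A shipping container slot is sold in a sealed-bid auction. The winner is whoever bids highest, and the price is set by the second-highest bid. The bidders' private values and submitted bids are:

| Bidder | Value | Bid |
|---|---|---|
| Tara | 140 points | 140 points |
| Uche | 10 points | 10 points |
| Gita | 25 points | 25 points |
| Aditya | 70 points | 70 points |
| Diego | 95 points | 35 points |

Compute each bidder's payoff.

Sorted high to low: Tara 140 points; Aditya 70 points; Diego 35 points; Gita 25 points; Uche 10 points.
Tara has the top bid and wins; the price is the second-highest bid, 70 points.
Tara's payoff = 140 points − 70 points = 70 points. All other bidders lose, so their payoff is 0.

Tara 70 points, Uche 0 points, Gita 0 points, Aditya 0 points, Diego 0 points.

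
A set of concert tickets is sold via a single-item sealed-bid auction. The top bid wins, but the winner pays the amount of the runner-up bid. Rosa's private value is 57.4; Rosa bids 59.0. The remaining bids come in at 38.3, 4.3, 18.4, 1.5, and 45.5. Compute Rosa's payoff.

Rosa's payoff: 11.9.

Highest competing bid: 45.5.
Rosa's bid 59.0 is the highest overall, so Rosa wins and pays the second-highest bid, 45.5.
Payoff = value − price = 57.4 − 45.5 = 11.9.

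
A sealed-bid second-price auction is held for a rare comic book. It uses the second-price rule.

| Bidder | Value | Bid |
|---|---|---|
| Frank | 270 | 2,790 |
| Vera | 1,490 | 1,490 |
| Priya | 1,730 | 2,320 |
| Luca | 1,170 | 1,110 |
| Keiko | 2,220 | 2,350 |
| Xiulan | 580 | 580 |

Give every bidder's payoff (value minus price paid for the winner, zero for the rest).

Ordered from highest: Frank 2,790 > Keiko 2,350 > Priya 2,320 > Vera 1,490 > Luca 1,110 > Xiulan 580.
Frank has the top bid and wins; the price is the second-highest bid, 2,350.
Frank's payoff = 270 − 2,350 = -2,080. All other bidders lose, so their payoff is 0.

Payoffs: Frank -2,080, Vera 0, Priya 0, Luca 0, Keiko 0, Xiulan 0.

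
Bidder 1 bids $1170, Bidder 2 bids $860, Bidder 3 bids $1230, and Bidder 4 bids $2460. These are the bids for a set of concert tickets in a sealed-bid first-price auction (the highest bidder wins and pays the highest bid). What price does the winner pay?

Ranking the bids: Bidder 4 $2460, then Bidder 3 $1230, then Bidder 1 $1170, then Bidder 2 $860.
Bidder 4 is the highest bidder, so Bidder 4 wins.
Under the first-price rule, the price is the highest bid: $2460.

Price paid: $2460.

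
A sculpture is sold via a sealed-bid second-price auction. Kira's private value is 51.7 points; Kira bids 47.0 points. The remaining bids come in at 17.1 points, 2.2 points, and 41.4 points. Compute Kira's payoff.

Highest competing bid: 41.4 points.
Kira's bid 47.0 points is the highest overall, so Kira wins and pays the second-highest bid, 41.4 points.
Payoff = value − price = 51.7 points − 41.4 points = 10.3 points.

10.3 points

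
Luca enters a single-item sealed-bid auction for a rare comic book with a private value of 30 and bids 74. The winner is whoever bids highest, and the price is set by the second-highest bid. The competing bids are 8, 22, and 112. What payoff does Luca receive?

Payoff = 0.

Highest competing bid: 112.
Luca's bid 74 is not the highest, so Luca loses, pays nothing, and earns zero payoff.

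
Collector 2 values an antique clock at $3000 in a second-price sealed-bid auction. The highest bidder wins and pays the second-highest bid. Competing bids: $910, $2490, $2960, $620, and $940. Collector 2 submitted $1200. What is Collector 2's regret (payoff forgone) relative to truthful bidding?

The highest competing bid is $2960.
Bidding truthfully at $3000: Collector 2 has the top bid, wins, and pays the second-highest bid $2960. Payoff = $3000 − $2960 = $40.
Bidding $1200: the top bid is $2960 (a rival), so Collector 2 loses. Payoff = $0.
Regret = truthful payoff − actual payoff = $40 − $0 = $40.

$40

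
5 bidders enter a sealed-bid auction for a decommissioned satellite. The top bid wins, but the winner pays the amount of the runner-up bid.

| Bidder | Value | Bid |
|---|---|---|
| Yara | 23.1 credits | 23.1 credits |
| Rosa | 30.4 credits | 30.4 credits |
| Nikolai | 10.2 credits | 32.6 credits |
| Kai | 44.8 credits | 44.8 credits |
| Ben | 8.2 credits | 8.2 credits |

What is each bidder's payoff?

Ranking the bids: Kai 44.8 credits, then Nikolai 32.6 credits, then Rosa 30.4 credits, then Yara 23.1 credits, then Ben 8.2 credits.
Kai has the top bid and wins; the price is the second-highest bid, 32.6 credits.
Kai's payoff = 44.8 credits − 32.6 credits = 12.2 credits. All other bidders lose, so their payoff is 0.

Yara 0.0 credits, Rosa 0.0 credits, Nikolai 0.0 credits, Kai 12.2 credits, Ben 0.0 credits.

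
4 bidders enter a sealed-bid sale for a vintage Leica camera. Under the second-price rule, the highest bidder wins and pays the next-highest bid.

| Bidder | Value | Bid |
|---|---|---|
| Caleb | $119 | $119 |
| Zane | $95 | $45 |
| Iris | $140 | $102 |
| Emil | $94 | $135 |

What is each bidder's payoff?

Payoffs: Caleb $0, Zane $0, Iris $0, Emil -$25.

Ranking the bids: Emil $135, then Caleb $119, then Iris $102, then Zane $45.
Emil has the top bid and wins; the price is the second-highest bid, $119.
Emil's payoff = $94 − $119 = -$25. All other bidders lose, so their payoff is 0.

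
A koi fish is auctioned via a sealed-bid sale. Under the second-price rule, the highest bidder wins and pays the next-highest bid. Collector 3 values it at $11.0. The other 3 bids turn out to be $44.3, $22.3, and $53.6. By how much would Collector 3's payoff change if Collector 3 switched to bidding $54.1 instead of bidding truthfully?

The highest competing bid is $53.6.
Bidding truthfully at $11.0: the top bid is $53.6 (a rival), so Collector 3 loses. Payoff = $0.0.
Bidding $54.1: Collector 3 has the top bid, wins, and pays the second-highest bid $53.6. Payoff = $11.0 − $53.6 = -$42.6.
Change = -$42.6 − $0.0 = -$42.6.

Change in payoff: -$42.6.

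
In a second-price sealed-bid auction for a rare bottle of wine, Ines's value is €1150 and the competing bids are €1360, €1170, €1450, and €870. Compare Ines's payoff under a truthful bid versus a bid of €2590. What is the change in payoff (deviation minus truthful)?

The highest competing bid is €1450.
Bidding truthfully at €1150: the top bid is €1450 (a rival), so Ines loses. Payoff = €0.
Bidding €2590: Ines has the top bid, wins, and pays the second-highest bid €1450. Payoff = €1150 − €1450 = -€300.
Change = -€300 − €0 = -€300.

Change in payoff: -€300.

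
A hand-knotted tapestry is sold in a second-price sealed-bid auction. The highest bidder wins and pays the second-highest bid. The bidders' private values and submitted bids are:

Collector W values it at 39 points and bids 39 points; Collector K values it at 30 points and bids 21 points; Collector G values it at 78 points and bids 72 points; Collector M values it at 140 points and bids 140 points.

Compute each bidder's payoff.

Payoffs: Collector W 0 points, Collector K 0 points, Collector G 0 points, Collector M 68 points.

Bids in descending order: Collector M 140 points; Collector G 72 points; Collector W 39 points; Collector K 21 points.
Collector M has the top bid and wins; the price is the second-highest bid, 72 points.
Collector M's payoff = 140 points − 72 points = 68 points. All other bidders lose, so their payoff is 0.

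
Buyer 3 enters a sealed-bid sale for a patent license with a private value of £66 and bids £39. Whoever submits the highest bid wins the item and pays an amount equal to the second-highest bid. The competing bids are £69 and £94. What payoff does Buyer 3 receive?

£0

Highest competing bid: £94.
Buyer 3's bid £39 is not the highest, so Buyer 3 loses, pays nothing, and earns zero payoff.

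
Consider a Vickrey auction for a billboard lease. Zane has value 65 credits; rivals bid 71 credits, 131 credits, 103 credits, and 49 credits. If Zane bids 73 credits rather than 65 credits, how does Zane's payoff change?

The highest competing bid is 131 credits.
Bidding truthfully at 65 credits: the top bid is 131 credits (a rival), so Zane loses. Payoff = 0 credits.
Bidding 73 credits: the top bid is 131 credits (a rival), so Zane loses. Payoff = 0 credits.
Change = 0 credits − 0 credits = 0 credits.

Payoff change: 0 credits.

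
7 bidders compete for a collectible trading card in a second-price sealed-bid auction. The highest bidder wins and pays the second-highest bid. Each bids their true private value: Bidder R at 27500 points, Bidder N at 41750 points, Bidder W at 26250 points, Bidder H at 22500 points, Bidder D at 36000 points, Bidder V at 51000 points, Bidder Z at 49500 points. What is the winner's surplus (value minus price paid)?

Surplus = 1500 points.

Ranking the bids: Bidder V 51000 points > Bidder Z 49500 points > Bidder N 41750 points > Bidder D 36000 points > Bidder R 27500 points > Bidder W 26250 points > Bidder H 22500 points.
Bidder V wins with the top bid and pays the second-highest, 49500 points.
Surplus = 51000 points − 49500 points = 1500 points.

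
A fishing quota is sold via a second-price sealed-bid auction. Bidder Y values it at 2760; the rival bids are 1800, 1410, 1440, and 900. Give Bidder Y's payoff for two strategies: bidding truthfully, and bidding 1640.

(a) 960  (b) 0

The highest competing bid is 1800.
Bidding truthfully at 2760: Bidder Y has the top bid, wins, and pays the second-highest bid 1800. Payoff = 2760 − 1800 = 960.
Bidding 1640: the top bid is 1800 (a rival), so Bidder Y loses. Payoff = 0.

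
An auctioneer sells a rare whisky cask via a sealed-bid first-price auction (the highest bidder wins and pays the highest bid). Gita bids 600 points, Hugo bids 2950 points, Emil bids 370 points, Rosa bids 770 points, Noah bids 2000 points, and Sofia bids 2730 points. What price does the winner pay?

Ranking the bids: Hugo 2950 points > Sofia 2730 points > Noah 2000 points > Rosa 770 points > Gita 600 points > Emil 370 points.
Hugo is the highest bidder, so Hugo wins.
Under the first-price rule, the price is the highest bid: 2950 points.

The winner pays 2950 points.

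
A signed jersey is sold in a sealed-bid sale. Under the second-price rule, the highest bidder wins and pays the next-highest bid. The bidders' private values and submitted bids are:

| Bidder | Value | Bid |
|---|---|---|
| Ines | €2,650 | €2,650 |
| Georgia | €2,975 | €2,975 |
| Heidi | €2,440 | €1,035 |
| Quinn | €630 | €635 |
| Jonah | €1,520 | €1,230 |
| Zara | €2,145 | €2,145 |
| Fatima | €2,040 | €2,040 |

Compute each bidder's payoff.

Sorted high to low: Georgia €2,975, then Ines €2,650, then Zara €2,145, then Fatima €2,040, then Jonah €1,230, then Heidi €1,035, then Quinn €635.
Georgia has the top bid and wins; the price is the second-highest bid, €2,650.
Georgia's payoff = €2,975 − €2,650 = €325. All other bidders lose, so their payoff is 0.

Payoffs: Ines €0, Georgia €325, Heidi €0, Quinn €0, Jonah €0, Zara €0, Fatima €0.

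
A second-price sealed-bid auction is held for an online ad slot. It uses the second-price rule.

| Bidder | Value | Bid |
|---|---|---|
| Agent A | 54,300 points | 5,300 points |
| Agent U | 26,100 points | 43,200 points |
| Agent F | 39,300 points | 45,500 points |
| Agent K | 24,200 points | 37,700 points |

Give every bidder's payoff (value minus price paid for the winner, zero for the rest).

Payoffs: Agent A 0 points, Agent U 0 points, Agent F -3,900 points, Agent K 0 points.

Sorted high to low: Agent F 45,500 points; Agent U 43,200 points; Agent K 37,700 points; Agent A 5,300 points.
Agent F has the top bid and wins; the price is the second-highest bid, 43,200 points.
Agent F's payoff = 39,300 points − 43,200 points = -3,900 points. All other bidders lose, so their payoff is 0.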